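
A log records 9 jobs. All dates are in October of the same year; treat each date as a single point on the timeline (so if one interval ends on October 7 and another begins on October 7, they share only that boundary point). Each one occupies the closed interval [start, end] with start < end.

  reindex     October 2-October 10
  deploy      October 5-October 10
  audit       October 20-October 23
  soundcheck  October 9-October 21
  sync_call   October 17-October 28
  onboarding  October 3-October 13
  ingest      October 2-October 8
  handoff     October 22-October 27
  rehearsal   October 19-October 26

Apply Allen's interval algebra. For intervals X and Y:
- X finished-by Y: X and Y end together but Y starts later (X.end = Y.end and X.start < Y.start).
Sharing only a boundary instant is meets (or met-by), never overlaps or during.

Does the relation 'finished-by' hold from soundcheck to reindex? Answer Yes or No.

No

soundcheck = [October 9, October 21], reindex = [October 2, October 10].
Actual relation of soundcheck to reindex: overlapped-by.
Asked whether 'finished-by' holds → No.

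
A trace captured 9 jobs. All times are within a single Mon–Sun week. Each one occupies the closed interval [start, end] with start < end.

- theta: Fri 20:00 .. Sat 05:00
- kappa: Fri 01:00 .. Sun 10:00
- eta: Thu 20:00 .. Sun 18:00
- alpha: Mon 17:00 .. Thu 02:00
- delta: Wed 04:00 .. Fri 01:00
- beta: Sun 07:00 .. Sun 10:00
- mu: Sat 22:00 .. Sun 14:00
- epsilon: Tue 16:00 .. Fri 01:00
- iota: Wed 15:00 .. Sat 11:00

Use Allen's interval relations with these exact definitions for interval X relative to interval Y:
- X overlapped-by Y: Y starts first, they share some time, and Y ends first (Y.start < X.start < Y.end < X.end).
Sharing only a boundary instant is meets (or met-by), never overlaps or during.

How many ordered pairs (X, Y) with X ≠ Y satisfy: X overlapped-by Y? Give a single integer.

Checking all 72 ordered pairs for relation 'overlapped-by'; matching pairs in alphabetical order:
(delta, alpha): delta overlapped-by alpha ✓
(epsilon, alpha): epsilon overlapped-by alpha ✓
(eta, delta): eta overlapped-by delta ✓
(eta, epsilon): eta overlapped-by epsilon ✓
(eta, iota): eta overlapped-by iota ✓
(iota, alpha): iota overlapped-by alpha ✓
(iota, delta): iota overlapped-by delta ✓
(iota, epsilon): iota overlapped-by epsilon ✓
(kappa, iota): kappa overlapped-by iota ✓
(mu, kappa): mu overlapped-by kappa ✓
Count: 10.

10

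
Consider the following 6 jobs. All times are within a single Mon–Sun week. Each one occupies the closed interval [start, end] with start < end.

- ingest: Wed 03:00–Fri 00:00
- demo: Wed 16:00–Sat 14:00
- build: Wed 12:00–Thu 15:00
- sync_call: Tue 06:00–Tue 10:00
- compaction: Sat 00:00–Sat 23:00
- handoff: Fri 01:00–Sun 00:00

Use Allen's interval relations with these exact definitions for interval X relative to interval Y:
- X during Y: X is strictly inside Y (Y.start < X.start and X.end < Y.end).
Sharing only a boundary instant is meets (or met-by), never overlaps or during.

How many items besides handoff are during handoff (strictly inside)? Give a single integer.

1

Target handoff = [Fri 01:00, Sun 00:00].
build [Wed 12:00, Thu 15:00] → before → no.
compaction [Sat 00:00, Sat 23:00] → during → counts.
demo [Wed 16:00, Sat 14:00] → overlaps → no.
ingest [Wed 03:00, Fri 00:00] → before → no.
sync_call [Tue 06:00, Tue 10:00] → before → no.
Total: 1.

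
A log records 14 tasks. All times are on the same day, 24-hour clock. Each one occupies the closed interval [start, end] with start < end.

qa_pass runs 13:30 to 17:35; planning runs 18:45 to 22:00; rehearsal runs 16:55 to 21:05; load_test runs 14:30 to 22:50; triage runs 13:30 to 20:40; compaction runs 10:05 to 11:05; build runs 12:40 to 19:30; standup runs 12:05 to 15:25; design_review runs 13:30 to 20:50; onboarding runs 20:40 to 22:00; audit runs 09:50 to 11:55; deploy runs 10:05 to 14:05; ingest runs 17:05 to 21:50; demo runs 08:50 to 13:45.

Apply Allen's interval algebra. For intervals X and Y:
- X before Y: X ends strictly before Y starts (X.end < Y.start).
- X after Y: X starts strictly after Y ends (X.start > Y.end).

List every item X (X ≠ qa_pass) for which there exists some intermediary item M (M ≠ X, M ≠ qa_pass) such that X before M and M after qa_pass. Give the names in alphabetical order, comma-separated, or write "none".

Target qa_pass = [13:30, 17:35].
Intermediaries M with M after qa_pass: onboarding, planning.
Via onboarding — items with X before onboarding: audit, build, compaction, demo, deploy, standup.
Via planning — items with X before planning: audit, compaction, demo, deploy, standup.
Union: audit, build, compaction, demo, deploy, standup.

audit, build, compaction, demo, deploy, standup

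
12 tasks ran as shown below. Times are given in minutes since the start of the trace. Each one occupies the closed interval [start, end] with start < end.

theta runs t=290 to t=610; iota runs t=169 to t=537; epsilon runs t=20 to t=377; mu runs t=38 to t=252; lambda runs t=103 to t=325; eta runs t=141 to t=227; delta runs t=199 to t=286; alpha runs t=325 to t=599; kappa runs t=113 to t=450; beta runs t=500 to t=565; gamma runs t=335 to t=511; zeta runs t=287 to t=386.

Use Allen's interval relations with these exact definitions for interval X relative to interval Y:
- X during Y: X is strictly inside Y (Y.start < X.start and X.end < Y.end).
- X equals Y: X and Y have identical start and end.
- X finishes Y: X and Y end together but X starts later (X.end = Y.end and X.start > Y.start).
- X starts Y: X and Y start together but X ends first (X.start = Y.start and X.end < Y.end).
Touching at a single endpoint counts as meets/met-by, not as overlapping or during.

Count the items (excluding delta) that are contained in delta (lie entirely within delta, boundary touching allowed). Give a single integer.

Target delta = [t=199, t=286].
alpha [t=325, t=599] → after → no.
beta [t=500, t=565] → after → no.
epsilon [t=20, t=377] → contains → no.
eta [t=141, t=227] → overlaps → no.
gamma [t=335, t=511] → after → no.
iota [t=169, t=537] → contains → no.
kappa [t=113, t=450] → contains → no.
lambda [t=103, t=325] → contains → no.
mu [t=38, t=252] → overlaps → no.
theta [t=290, t=610] → after → no.
zeta [t=287, t=386] → after → no.
Total: 0.

0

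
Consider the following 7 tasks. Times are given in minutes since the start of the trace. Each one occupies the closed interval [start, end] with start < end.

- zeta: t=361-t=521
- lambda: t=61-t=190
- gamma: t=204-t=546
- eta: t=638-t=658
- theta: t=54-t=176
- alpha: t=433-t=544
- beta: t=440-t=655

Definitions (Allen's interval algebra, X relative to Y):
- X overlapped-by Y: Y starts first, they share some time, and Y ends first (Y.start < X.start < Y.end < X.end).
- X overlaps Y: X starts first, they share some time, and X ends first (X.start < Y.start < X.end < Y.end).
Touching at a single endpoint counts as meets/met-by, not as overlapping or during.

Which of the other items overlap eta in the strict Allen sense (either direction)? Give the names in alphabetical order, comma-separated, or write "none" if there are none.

Target eta = [t=638, t=658].
alpha [t=433, t=544] → before → no.
beta [t=440, t=655] → overlaps → yes.
gamma [t=204, t=546] → before → no.
lambda [t=61, t=190] → before → no.
theta [t=54, t=176] → before → no.
zeta [t=361, t=521] → before → no.
Result: beta.

beta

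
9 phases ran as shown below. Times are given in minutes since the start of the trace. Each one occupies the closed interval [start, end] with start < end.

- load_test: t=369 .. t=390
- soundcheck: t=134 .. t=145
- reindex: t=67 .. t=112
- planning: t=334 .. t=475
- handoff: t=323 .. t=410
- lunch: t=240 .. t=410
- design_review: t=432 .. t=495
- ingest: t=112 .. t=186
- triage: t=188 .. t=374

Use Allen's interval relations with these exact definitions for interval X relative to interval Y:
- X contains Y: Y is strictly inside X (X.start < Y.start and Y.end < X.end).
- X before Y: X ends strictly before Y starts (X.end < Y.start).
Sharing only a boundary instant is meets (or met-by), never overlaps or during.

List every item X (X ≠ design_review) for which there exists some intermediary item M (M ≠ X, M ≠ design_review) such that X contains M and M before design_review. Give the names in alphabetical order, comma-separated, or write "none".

Target design_review = [t=432, t=495].
Intermediaries M with M before design_review: handoff, ingest, load_test, lunch, reindex, soundcheck, triage.
Via handoff — items with X contains handoff: none.
Via ingest — items with X contains ingest: none.
Via load_test — items with X contains load_test: handoff, lunch, planning.
Via lunch — items with X contains lunch: none.
Via reindex — items with X contains reindex: none.
Via soundcheck — items with X contains soundcheck: ingest.
Via triage — items with X contains triage: none.
Union: handoff, ingest, lunch, planning.

handoff, ingest, lunch, planning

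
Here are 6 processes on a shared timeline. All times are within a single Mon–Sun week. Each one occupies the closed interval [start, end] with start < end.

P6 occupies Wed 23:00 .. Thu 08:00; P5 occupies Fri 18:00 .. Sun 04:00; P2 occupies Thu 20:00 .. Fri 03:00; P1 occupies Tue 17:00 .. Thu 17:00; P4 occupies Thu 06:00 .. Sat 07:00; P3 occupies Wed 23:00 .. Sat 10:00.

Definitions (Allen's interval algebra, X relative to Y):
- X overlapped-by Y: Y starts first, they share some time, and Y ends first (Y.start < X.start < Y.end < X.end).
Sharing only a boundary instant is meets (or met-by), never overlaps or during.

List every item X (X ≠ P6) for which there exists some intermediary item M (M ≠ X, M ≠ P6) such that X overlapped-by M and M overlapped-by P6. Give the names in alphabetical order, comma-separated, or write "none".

Target P6 = [Wed 23:00, Thu 08:00].
Intermediaries M with M overlapped-by P6: P4.
Via P4 — items with X overlapped-by P4: P5.
Union: P5.

P5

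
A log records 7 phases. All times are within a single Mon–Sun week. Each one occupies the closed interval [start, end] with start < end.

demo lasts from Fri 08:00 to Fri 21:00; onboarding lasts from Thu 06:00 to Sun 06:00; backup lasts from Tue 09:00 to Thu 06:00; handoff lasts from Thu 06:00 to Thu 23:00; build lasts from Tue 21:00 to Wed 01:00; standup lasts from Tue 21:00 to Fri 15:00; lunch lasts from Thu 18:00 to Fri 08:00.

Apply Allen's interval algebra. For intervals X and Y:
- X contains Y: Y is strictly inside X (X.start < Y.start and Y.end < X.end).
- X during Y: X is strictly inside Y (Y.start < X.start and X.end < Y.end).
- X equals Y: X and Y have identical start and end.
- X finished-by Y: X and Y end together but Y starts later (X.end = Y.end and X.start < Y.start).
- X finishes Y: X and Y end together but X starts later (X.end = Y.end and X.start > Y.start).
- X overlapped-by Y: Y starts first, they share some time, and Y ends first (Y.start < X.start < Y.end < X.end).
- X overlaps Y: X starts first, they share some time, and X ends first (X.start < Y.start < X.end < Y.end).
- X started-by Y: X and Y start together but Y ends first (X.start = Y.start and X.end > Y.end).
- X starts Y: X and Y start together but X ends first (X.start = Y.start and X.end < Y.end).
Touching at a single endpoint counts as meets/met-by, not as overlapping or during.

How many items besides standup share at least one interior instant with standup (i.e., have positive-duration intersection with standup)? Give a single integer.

6

Target standup = [Tue 21:00, Fri 15:00].
backup [Tue 09:00, Thu 06:00] → overlaps → counts.
build [Tue 21:00, Wed 01:00] → starts → counts.
demo [Fri 08:00, Fri 21:00] → overlapped-by → counts.
handoff [Thu 06:00, Thu 23:00] → during → counts.
lunch [Thu 18:00, Fri 08:00] → during → counts.
onboarding [Thu 06:00, Sun 06:00] → overlapped-by → counts.
Total: 6.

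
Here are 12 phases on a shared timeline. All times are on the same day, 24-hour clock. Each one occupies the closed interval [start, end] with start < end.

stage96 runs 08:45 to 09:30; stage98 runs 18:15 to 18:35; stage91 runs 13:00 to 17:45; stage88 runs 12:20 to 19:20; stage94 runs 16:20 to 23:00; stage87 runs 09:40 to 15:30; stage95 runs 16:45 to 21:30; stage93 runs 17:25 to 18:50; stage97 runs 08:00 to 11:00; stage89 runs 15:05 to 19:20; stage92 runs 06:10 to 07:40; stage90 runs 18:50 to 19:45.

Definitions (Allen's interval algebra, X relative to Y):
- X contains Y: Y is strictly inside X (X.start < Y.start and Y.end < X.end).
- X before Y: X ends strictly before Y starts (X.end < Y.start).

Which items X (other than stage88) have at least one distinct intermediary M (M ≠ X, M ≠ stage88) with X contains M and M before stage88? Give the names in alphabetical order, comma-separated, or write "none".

stage97

Target stage88 = [12:20, 19:20].
Intermediaries M with M before stage88: stage92, stage96, stage97.
Via stage92 — items with X contains stage92: none.
Via stage96 — items with X contains stage96: stage97.
Via stage97 — items with X contains stage97: none.
Union: stage97.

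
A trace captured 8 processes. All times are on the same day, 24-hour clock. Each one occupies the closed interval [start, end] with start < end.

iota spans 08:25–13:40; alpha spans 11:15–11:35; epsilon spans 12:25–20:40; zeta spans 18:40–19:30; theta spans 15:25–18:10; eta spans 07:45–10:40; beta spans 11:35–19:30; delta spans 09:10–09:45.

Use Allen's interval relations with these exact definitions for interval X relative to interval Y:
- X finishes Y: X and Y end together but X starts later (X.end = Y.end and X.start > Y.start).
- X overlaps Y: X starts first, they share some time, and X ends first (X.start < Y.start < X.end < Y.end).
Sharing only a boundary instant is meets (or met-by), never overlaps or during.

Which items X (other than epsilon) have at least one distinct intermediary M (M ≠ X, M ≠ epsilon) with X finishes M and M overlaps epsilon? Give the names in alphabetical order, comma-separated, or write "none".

Target epsilon = [12:25, 20:40].
Intermediaries M with M overlaps epsilon: beta, iota.
Via beta — items with X finishes beta: zeta.
Via iota — items with X finishes iota: none.
Union: zeta.

zeta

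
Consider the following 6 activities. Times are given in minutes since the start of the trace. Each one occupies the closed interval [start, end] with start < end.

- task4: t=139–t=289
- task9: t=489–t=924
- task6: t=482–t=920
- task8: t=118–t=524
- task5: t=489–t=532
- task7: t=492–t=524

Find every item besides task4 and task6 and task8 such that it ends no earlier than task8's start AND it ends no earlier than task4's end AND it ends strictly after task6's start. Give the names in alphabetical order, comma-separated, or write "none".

task5, task7, task9

Conditions: its end is no earlier than task8's start (X.end >= t=118) AND its end is no earlier than task4's end (X.end >= t=289) AND its end is strictly after task6's start (X.end > t=482).
task5: end t=532 >= t=118? ✓; end t=532 >= t=289? ✓; end t=532 > t=482? ✓ → yes.
task7: end t=524 >= t=118? ✓; end t=524 >= t=289? ✓; end t=524 > t=482? ✓ → yes.
task9: end t=924 >= t=118? ✓; end t=924 >= t=289? ✓; end t=924 > t=482? ✓ → yes.
Result: task5, task7, task9.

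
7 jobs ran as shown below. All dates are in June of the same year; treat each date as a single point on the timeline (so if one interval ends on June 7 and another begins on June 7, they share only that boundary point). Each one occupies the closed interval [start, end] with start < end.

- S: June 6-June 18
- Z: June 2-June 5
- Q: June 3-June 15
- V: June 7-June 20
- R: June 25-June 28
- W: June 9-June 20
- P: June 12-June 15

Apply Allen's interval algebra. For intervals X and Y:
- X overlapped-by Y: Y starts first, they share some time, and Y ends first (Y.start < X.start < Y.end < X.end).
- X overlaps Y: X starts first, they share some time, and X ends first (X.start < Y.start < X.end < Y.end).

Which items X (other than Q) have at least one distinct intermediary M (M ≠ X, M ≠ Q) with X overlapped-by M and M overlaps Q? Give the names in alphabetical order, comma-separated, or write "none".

none

Target Q = [June 3, June 15].
Intermediaries M with M overlaps Q: Z.
Via Z — items with X overlapped-by Z: none.
Union: none.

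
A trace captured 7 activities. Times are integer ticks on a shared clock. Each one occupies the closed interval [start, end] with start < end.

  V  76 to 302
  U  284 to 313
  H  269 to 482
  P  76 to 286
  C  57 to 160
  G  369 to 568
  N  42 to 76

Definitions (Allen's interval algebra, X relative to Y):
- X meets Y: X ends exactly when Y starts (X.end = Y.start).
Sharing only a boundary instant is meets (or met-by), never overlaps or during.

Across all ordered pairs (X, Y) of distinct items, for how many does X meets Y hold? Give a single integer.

2

Checking all 42 ordered pairs for relation 'meets'; matching pairs in alphabetical order:
(N, P): N meets P ✓
(N, V): N meets V ✓
Count: 2.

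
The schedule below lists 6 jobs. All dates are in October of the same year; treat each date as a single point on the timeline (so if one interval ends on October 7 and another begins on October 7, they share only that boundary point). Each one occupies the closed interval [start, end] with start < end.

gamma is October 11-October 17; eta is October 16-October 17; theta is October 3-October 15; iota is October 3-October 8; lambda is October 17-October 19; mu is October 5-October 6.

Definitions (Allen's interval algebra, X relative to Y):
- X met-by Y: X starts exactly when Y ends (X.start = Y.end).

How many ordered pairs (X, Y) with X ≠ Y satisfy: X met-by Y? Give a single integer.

2

Checking all 30 ordered pairs for relation 'met-by'; matching pairs in alphabetical order:
(lambda, eta): lambda met-by eta ✓
(lambda, gamma): lambda met-by gamma ✓
Count: 2.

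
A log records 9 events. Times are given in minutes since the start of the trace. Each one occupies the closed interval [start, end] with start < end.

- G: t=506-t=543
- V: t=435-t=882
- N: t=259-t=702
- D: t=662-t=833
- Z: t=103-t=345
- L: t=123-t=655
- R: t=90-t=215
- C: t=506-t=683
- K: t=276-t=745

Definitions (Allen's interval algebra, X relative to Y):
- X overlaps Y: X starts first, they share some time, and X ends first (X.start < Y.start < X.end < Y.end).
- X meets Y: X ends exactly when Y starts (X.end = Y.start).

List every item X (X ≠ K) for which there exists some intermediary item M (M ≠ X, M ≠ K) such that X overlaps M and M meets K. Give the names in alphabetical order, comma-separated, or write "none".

Target K = [t=276, t=745].
Intermediaries M with M meets K: none.
Union: none.

none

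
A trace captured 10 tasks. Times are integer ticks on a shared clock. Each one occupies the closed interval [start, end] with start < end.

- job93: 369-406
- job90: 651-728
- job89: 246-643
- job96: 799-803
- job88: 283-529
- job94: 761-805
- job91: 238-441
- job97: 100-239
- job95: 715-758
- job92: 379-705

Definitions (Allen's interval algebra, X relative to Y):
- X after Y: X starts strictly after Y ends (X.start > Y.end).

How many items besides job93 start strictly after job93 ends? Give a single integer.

Target job93 = [369, 406].
job88 [283, 529] → contains → no.
job89 [246, 643] → contains → no.
job90 [651, 728] → after → counts.
job91 [238, 441] → contains → no.
job92 [379, 705] → overlapped-by → no.
job94 [761, 805] → after → counts.
job95 [715, 758] → after → counts.
job96 [799, 803] → after → counts.
job97 [100, 239] → before → no.
Total: 4.

4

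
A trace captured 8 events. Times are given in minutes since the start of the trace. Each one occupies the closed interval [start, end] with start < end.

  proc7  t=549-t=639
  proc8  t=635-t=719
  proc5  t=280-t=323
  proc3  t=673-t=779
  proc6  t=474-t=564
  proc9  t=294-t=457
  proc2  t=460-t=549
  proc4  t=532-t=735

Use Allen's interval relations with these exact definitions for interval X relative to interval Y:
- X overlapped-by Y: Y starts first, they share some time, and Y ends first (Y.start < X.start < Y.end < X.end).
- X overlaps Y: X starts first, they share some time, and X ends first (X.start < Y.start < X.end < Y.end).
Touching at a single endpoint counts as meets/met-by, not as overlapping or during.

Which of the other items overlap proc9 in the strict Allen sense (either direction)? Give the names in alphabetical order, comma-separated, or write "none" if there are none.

Target proc9 = [t=294, t=457].
proc2 [t=460, t=549] → after → no.
proc3 [t=673, t=779] → after → no.
proc4 [t=532, t=735] → after → no.
proc5 [t=280, t=323] → overlaps → yes.
proc6 [t=474, t=564] → after → no.
proc7 [t=549, t=639] → after → no.
proc8 [t=635, t=719] → after → no.
Result: proc5.

proc5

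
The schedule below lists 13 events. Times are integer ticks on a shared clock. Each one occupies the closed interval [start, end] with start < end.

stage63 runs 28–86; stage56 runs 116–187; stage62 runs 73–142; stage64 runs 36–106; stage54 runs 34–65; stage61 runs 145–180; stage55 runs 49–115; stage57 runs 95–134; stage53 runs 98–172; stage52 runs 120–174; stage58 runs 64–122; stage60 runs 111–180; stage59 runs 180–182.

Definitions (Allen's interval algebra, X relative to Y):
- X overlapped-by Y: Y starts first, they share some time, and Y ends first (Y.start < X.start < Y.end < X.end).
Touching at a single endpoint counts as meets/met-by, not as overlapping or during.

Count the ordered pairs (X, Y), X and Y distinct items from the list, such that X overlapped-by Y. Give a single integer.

Checking all 156 ordered pairs for relation 'overlapped-by'; matching pairs in alphabetical order:
(stage52, stage53): stage52 overlapped-by stage53 ✓
(stage52, stage57): stage52 overlapped-by stage57 ✓
(stage52, stage58): stage52 overlapped-by stage58 ✓
(stage52, stage62): stage52 overlapped-by stage62 ✓
(stage53, stage55): stage53 overlapped-by stage55 ✓
(stage53, stage57): stage53 overlapped-by stage57 ✓
(stage53, stage58): stage53 overlapped-by stage58 ✓
(stage53, stage62): stage53 overlapped-by stage62 ✓
(stage53, stage64): stage53 overlapped-by stage64 ✓
(stage55, stage54): stage55 overlapped-by stage54 ✓
(stage55, stage63): stage55 overlapped-by stage63 ✓
(stage55, stage64): stage55 overlapped-by stage64 ✓
(stage56, stage53): stage56 overlapped-by stage53 ✓
(stage56, stage57): stage56 overlapped-by stage57 ✓
(stage56, stage58): stage56 overlapped-by stage58 ✓
(stage56, stage60): stage56 overlapped-by stage60 ✓
(stage56, stage62): stage56 overlapped-by stage62 ✓
(stage57, stage55): stage57 overlapped-by stage55 ✓
(stage57, stage58): stage57 overlapped-by stage58 ✓
(stage57, stage64): stage57 overlapped-by stage64 ✓
(stage58, stage54): stage58 overlapped-by stage54 ✓
(stage58, stage55): stage58 overlapped-by stage55 ✓
(stage58, stage63): stage58 overlapped-by stage63 ✓
(stage58, stage64): stage58 overlapped-by stage64 ✓
... plus 13 further pairs not listed.
Count: 37.

37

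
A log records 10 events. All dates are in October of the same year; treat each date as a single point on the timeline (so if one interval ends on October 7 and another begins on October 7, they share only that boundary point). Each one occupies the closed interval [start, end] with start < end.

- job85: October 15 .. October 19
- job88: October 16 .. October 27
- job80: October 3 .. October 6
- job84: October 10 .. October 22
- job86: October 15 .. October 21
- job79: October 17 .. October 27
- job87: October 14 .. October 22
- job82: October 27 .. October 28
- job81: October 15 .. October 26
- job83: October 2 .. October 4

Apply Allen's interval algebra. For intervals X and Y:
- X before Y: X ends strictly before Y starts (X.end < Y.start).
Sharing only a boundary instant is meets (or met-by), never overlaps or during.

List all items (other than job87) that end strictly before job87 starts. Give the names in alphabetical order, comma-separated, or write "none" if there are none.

Target job87 = [October 14, October 22].
job79 [October 17, October 27] → overlapped-by → no.
job80 [October 3, October 6] → before → yes.
job81 [October 15, October 26] → overlapped-by → no.
job82 [October 27, October 28] → after → no.
job83 [October 2, October 4] → before → yes.
job84 [October 10, October 22] → finished-by → no.
job85 [October 15, October 19] → during → no.
job86 [October 15, October 21] → during → no.
job88 [October 16, October 27] → overlapped-by → no.
Result: job80, job83.

job80, job83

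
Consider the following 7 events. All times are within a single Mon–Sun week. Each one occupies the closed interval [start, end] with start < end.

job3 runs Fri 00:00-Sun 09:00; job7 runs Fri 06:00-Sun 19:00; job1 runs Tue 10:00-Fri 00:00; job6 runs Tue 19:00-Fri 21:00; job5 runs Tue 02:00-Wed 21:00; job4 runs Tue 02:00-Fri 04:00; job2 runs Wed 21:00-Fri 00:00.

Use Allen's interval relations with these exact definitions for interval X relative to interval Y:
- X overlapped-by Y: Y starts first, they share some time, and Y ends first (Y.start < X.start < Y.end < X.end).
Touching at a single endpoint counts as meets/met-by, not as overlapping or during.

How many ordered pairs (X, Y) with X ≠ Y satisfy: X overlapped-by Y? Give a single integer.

Checking all 42 ordered pairs for relation 'overlapped-by'; matching pairs in alphabetical order:
(job1, job5): job1 overlapped-by job5 ✓
(job3, job4): job3 overlapped-by job4 ✓
(job3, job6): job3 overlapped-by job6 ✓
(job6, job1): job6 overlapped-by job1 ✓
(job6, job4): job6 overlapped-by job4 ✓
(job6, job5): job6 overlapped-by job5 ✓
(job7, job3): job7 overlapped-by job3 ✓
(job7, job6): job7 overlapped-by job6 ✓
Count: 8.

8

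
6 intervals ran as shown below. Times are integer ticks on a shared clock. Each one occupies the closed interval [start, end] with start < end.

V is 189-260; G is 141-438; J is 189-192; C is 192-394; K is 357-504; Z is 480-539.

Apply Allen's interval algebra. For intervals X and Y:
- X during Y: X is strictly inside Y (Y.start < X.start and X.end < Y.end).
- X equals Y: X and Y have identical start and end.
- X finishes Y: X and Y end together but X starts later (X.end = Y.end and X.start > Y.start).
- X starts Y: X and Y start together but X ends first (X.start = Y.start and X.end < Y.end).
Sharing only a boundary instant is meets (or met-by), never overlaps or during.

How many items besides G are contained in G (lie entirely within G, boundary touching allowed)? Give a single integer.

Target G = [141, 438].
C [192, 394] → during → counts.
J [189, 192] → during → counts.
K [357, 504] → overlapped-by → no.
V [189, 260] → during → counts.
Z [480, 539] → after → no.
Total: 3.

3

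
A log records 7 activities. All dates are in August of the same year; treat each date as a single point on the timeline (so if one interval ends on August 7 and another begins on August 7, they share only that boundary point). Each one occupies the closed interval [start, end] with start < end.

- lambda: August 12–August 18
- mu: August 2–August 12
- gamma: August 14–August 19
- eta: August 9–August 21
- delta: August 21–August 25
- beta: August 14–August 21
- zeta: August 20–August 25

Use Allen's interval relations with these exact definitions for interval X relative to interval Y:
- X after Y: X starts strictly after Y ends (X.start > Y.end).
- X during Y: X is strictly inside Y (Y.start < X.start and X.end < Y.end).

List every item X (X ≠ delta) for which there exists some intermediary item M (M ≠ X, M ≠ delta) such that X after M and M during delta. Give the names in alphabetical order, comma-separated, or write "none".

none

Target delta = [August 21, August 25].
Intermediaries M with M during delta: none.
Union: none.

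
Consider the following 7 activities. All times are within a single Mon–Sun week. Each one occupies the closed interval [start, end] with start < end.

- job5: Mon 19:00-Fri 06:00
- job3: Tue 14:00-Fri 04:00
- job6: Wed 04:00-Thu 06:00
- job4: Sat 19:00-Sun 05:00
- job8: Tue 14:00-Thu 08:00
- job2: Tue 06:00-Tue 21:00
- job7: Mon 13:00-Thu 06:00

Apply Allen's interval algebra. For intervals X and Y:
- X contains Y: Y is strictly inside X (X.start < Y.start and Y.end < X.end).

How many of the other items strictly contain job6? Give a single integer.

Target job6 = [Wed 04:00, Thu 06:00].
job2 [Tue 06:00, Tue 21:00] → before → no.
job3 [Tue 14:00, Fri 04:00] → contains → counts.
job4 [Sat 19:00, Sun 05:00] → after → no.
job5 [Mon 19:00, Fri 06:00] → contains → counts.
job7 [Mon 13:00, Thu 06:00] → finished-by → no.
job8 [Tue 14:00, Thu 08:00] → contains → counts.
Total: 3.

3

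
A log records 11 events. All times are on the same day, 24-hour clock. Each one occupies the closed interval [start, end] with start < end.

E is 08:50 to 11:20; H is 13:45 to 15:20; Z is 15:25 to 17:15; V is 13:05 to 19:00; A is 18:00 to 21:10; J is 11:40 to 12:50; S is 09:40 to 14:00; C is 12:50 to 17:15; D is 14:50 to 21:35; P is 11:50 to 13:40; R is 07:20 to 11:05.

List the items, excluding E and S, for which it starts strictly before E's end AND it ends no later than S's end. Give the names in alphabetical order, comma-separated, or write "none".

R

Conditions: its start is strictly before E's end (X.start < 11:20) AND its end is no later than S's end (X.end <= 14:00).
A: start 18:00 < 11:20? ✗; end 21:10 <= 14:00? ✗ → no.
C: start 12:50 < 11:20? ✗; end 17:15 <= 14:00? ✗ → no.
D: start 14:50 < 11:20? ✗; end 21:35 <= 14:00? ✗ → no.
H: start 13:45 < 11:20? ✗; end 15:20 <= 14:00? ✗ → no.
J: start 11:40 < 11:20? ✗; end 12:50 <= 14:00? ✓ → no.
P: start 11:50 < 11:20? ✗; end 13:40 <= 14:00? ✓ → no.
R: start 07:20 < 11:20? ✓; end 11:05 <= 14:00? ✓ → yes.
V: start 13:05 < 11:20? ✗; end 19:00 <= 14:00? ✗ → no.
Z: start 15:25 < 11:20? ✗; end 17:15 <= 14:00? ✗ → no.
Result: R.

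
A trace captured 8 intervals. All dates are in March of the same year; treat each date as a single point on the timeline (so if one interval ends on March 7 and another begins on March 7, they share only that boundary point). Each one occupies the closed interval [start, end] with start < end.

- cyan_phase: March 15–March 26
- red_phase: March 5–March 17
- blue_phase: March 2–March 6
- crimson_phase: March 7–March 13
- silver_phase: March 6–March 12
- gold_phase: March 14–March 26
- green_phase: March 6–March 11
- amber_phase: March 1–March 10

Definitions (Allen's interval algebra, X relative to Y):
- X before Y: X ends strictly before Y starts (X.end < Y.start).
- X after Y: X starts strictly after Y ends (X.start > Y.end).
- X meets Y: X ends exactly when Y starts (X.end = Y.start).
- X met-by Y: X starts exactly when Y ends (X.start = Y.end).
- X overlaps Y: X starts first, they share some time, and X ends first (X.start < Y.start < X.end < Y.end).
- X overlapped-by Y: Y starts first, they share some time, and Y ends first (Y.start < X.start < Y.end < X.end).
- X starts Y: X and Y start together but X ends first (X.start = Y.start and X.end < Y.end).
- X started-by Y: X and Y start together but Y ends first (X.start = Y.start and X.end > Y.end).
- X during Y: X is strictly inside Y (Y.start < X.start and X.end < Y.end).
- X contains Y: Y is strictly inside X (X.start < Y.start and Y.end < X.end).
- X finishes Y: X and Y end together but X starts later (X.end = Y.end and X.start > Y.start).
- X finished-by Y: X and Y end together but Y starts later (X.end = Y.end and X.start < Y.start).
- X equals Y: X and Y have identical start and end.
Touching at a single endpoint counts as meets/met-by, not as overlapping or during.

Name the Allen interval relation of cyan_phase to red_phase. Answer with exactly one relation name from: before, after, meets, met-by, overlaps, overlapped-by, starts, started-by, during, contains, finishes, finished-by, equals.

cyan_phase = [March 15, March 26]; red_phase = [March 5, March 17].
Compare endpoints: cyan_phase.start > red_phase.start, cyan_phase.start < red_phase.end, cyan_phase.end > red_phase.start, cyan_phase.end > red_phase.end.
That pattern is 'overlapped-by'.

overlapped-by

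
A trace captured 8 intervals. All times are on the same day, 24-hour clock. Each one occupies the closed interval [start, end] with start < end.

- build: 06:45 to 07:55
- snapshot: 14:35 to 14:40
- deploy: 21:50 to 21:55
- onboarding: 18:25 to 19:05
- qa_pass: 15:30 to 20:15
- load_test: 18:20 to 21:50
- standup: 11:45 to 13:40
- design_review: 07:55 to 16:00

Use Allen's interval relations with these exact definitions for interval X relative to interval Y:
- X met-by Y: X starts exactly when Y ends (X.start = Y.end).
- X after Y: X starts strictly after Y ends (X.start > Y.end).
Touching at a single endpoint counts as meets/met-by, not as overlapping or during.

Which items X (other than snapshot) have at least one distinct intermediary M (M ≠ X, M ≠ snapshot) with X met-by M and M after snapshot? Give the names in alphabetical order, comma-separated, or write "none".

deploy

Target snapshot = [14:35, 14:40].
Intermediaries M with M after snapshot: deploy, load_test, onboarding, qa_pass.
Via deploy — items with X met-by deploy: none.
Via load_test — items with X met-by load_test: deploy.
Via onboarding — items with X met-by onboarding: none.
Via qa_pass — items with X met-by qa_pass: none.
Union: deploy.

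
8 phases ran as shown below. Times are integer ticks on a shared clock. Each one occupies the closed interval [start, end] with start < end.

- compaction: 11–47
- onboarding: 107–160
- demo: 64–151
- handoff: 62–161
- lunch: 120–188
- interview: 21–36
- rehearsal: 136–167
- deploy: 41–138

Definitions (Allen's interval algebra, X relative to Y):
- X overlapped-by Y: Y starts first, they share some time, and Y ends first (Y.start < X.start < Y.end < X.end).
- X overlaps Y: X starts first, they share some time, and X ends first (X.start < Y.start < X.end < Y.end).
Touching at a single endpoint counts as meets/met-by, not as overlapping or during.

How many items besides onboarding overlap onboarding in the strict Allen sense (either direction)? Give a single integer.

Target onboarding = [107, 160].
compaction [11, 47] → before → no.
demo [64, 151] → overlaps → counts.
deploy [41, 138] → overlaps → counts.
handoff [62, 161] → contains → no.
interview [21, 36] → before → no.
lunch [120, 188] → overlapped-by → counts.
rehearsal [136, 167] → overlapped-by → counts.
Total: 4.

4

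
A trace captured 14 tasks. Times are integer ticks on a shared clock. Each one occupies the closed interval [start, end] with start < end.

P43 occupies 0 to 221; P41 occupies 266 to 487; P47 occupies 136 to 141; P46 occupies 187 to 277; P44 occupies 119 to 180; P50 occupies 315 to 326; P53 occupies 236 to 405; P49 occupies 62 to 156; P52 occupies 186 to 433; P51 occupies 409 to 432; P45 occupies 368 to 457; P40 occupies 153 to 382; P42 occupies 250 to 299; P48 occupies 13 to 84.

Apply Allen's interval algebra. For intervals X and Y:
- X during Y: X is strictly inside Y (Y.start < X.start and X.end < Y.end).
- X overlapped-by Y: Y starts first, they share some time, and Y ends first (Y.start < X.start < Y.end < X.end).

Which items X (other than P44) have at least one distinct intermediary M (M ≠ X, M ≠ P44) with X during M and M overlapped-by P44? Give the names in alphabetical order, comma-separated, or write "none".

P42, P46, P50

Target P44 = [119, 180].
Intermediaries M with M overlapped-by P44: P40.
Via P40 — items with X during P40: P42, P46, P50.
Union: P42, P46, P50.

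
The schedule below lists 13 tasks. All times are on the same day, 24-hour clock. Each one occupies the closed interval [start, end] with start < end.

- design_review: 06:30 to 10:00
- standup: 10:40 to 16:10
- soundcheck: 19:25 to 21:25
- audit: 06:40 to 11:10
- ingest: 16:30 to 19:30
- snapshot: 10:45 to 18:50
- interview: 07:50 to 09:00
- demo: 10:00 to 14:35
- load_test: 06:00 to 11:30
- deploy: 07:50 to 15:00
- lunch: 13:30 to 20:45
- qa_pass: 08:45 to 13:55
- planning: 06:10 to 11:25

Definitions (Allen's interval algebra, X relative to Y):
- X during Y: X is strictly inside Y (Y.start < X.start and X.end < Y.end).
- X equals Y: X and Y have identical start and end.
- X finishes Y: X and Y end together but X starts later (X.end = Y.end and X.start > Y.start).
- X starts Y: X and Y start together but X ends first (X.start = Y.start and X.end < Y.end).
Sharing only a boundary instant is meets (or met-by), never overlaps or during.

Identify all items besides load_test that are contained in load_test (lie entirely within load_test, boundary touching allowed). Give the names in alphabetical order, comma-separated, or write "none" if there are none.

audit, design_review, interview, planning

Target load_test = [06:00, 11:30].
audit [06:40, 11:10] → during → yes.
demo [10:00, 14:35] → overlapped-by → no.
deploy [07:50, 15:00] → overlapped-by → no.
design_review [06:30, 10:00] → during → yes.
ingest [16:30, 19:30] → after → no.
interview [07:50, 09:00] → during → yes.
lunch [13:30, 20:45] → after → no.
planning [06:10, 11:25] → during → yes.
qa_pass [08:45, 13:55] → overlapped-by → no.
snapshot [10:45, 18:50] → overlapped-by → no.
soundcheck [19:25, 21:25] → after → no.
standup [10:40, 16:10] → overlapped-by → no.
Result: audit, design_review, interview, planning.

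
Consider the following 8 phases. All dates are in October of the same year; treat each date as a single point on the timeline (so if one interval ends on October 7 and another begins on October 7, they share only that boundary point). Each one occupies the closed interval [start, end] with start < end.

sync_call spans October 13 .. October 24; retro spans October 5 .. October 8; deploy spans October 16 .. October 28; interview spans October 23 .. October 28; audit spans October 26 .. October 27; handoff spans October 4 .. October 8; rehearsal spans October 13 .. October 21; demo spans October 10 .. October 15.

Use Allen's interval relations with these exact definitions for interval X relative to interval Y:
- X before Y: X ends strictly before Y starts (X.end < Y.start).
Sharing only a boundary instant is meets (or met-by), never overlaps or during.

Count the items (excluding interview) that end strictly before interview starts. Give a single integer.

Target interview = [October 23, October 28].
audit [October 26, October 27] → during → no.
demo [October 10, October 15] → before → counts.
deploy [October 16, October 28] → finished-by → no.
handoff [October 4, October 8] → before → counts.
rehearsal [October 13, October 21] → before → counts.
retro [October 5, October 8] → before → counts.
sync_call [October 13, October 24] → overlaps → no.
Total: 4.

4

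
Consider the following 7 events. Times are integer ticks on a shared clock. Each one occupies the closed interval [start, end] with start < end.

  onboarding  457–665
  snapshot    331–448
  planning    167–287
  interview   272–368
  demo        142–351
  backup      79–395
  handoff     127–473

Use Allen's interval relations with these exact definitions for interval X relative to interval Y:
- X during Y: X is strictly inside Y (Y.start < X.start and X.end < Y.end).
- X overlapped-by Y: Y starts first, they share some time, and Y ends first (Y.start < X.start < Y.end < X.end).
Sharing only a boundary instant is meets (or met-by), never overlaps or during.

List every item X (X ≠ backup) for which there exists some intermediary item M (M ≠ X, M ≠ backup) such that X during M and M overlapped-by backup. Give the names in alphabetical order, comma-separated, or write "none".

Target backup = [79, 395].
Intermediaries M with M overlapped-by backup: handoff, snapshot.
Via handoff — items with X during handoff: demo, interview, planning, snapshot.
Via snapshot — items with X during snapshot: none.
Union: demo, interview, planning, snapshot.

demo, interview, planning, snapshot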